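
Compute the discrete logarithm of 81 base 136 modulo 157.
28

Baby-step giant-step with step n = ⌈√157⌉ = 13.
Baby steps 136^j mod 157 (j:value) for j=0..12: 0:1, 1:136, 2:127, 3:2, 4:115, 5:97, 6:4, 7:73, 8:37, 9:8, 10:146, 11:74, 12:16.
Giant-step multiplier: 136^(-13) ≡ 136^(156-13) = 136^143 ≡ 107 (mod 157).
Giant steps γ_i = 81·107^i mod 157: γ_0=81, γ_1=32, γ_2=127 (in table at j=2).
x = i·n + j = 2·13 + 2 = 28.
Check: 136^28 ≡ 81 (mod 157).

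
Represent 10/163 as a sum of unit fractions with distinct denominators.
1/17 + 1/396 + 1/1097316

Greedy algorithm:
10/163: ceiling(163/10) = 17, use 1/17
7/2771: ceiling(2771/7) = 396, use 1/396
1/1097316: ceiling(1097316/1) = 1097316, use 1/1097316
Result: 10/163 = 1/17 + 1/396 + 1/1097316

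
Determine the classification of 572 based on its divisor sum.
abundant

Proper divisors of 572: sum = 1 + 2 + 4 + 11 + 13 + 22 + 26 + 44 + 52 + 143 + 286 = 604
Since 604 > 572, 572 is abundant.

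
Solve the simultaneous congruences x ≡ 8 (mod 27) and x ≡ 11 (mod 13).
89

Using Chinese Remainder Theorem:
M = 27 × 13 = 351
M1 = 13, M2 = 27
y1 = 13^(-1) mod 27 = 25
y2 = 27^(-1) mod 13 = 1
x = (8×13×25 + 11×27×1) mod 351 = 89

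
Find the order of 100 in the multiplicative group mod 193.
96

193 is prime, so ord(100) divides φ(193) = 192.
Divisors of 192: 1, 2, 3, 4, 6, 8, 12, 16, 24, 32, 48, 64, 96, 192.
Repeated squaring: 100^1 ≡ 100, 100^2 ≡ 157, 100^4 ≡ 138, 100^8 ≡ 130, 100^16 ≡ 109, 100^32 ≡ 108, 100^64 ≡ 84, 100^128 ≡ 108 (mod 193).
Test 100^d mod 193 for each divisor d in increasing order:
100^1 ≡ 100
100^2 ≡ 157
100^3 = 100^2·100^1 ≡ 67
100^4 ≡ 138
100^6 = 100^4·100^2 ≡ 50
100^8 ≡ 130
100^12 = 100^8·100^4 ≡ 184
100^16 ≡ 109
100^24 = 100^16·100^8 ≡ 81
100^32 ≡ 108
100^48 = 100^32·100^16 ≡ 192
100^64 ≡ 84
100^96 = 100^64·100^32 ≡ 1  ← first divisor giving 1
The order is 96.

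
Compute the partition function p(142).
18440293320

p(n) counts ways to write n as a sum of positive integers (order ignored).
Euler's pentagonal recurrence: p(k) = p(k-1) + p(k-2) - p(k-5) - p(k-7) + p(k-12) + p(k-15) - ... (offsets j(3j∓1)/2, signs ++--, p(0)=1, p(<0)=0).
DP table for k = 0..141: p(0)=1, p(1)=1, p(2)=2, p(3)=3, p(4)=5, p(5)=7, p(6)=11, p(7)=15, p(8)=22, p(9)=30, p(10)=42, p(11)=56, p(12)=77, p(13)=101, p(14)=135, p(15)=176, p(16)=231, p(17)=297, p(18)=385, p(19)=490, p(20)=627, p(21)=792, p(22)=1002, p(23)=1255, p(24)=1575, p(25)=1958, p(26)=2436, p(27)=3010, p(28)=3718, p(29)=4565, p(30)=5604, p(31)=6842, p(32)=8349, p(33)=10143, p(34)=12310, p(35)=14883, p(36)=17977, p(37)=21637, p(38)=26015, p(39)=31185, p(40)=37338, p(41)=44583, p(42)=53174, p(43)=63261, p(44)=75175, p(45)=89134, p(46)=105558, p(47)=124754, p(48)=147273, p(49)=173525, p(50)=204226, p(51)=239943, p(52)=281589, p(53)=329931, p(54)=386155, p(55)=451276, p(56)=526823, p(57)=614154, p(58)=715220, p(59)=831820, p(60)=966467, p(61)=1121505, p(62)=1300156, p(63)=1505499, p(64)=1741630, p(65)=2012558, p(66)=2323520, p(67)=2679689, p(68)=3087735, p(69)=3554345, p(70)=4087968, p(71)=4697205, p(72)=5392783, p(73)=6185689, p(74)=7089500, p(75)=8118264, p(76)=9289091, p(77)=10619863, p(78)=12132164, p(79)=13848650, p(80)=15796476, p(81)=18004327, p(82)=20506255, p(83)=23338469, p(84)=26543660, p(85)=30167357, p(86)=34262962, p(87)=38887673, p(88)=44108109, p(89)=49995925, p(90)=56634173, p(91)=64112359, p(92)=72533807, p(93)=82010177, p(94)=92669720, p(95)=104651419, p(96)=118114304, p(97)=133230930, p(98)=150198136, p(99)=169229875, p(100)=190569292, p(101)=214481126, p(102)=241265379, p(103)=271248950, p(104)=304801365, p(105)=342325709, p(106)=384276336, p(107)=431149389, p(108)=483502844, p(109)=541946240, p(110)=607163746, p(111)=679903203, p(112)=761002156, p(113)=851376628, p(114)=952050665, p(115)=1064144451, p(116)=1188908248, p(117)=1327710076, p(118)=1482074143, p(119)=1653668665, p(120)=1844349560, p(121)=2056148051, p(122)=2291320912, p(123)=2552338241, p(124)=2841940500, p(125)=3163127352, p(126)=3519222692, p(127)=3913864295, p(128)=4351078600, p(129)=4835271870, p(130)=5371315400, p(131)=5964539504, p(132)=6620830889, p(133)=7346629512, p(134)=8149040695, p(135)=9035836076, p(136)=10015581680, p(137)=11097645016, p(138)=12292341831, p(139)=13610949895, p(140)=15065878135, p(141)=16670689208.
Final step: p(142) = p(141) + p(140) - p(137) - p(135) + p(130) + p(127) - p(120) - p(116) + p(107) + p(102) - p(91) - p(85) + p(72) + p(65) - p(50) - p(42) + p(25) + p(16)
= 16670689208 + 15065878135 - 11097645016 - 9035836076 + 5371315400 + 3913864295 - 1844349560 - 1188908248 + 431149389 + 241265379 - 64112359 - 30167357 + 5392783 + 2012558 - 204226 - 53174 + 1958 + 231
= 18440293320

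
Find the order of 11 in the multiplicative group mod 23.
22

23 is prime, so ord(11) divides φ(23) = 22.
Divisors of 22: 1, 2, 11, 22.
Repeated squaring: 11^1 ≡ 11, 11^2 ≡ 6, 11^4 ≡ 13, 11^8 ≡ 8, 11^16 ≡ 18 (mod 23).
Test 11^d mod 23 for each divisor d in increasing order:
11^1 ≡ 11
11^2 ≡ 6
11^11 = 11^8·11^2·11^1 ≡ 22
11^22 = 11^16·11^4·11^2 ≡ 1  ← first divisor giving 1
The order is 22.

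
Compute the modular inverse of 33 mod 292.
177

gcd(33, 292) = 1, so the inverse exists.
Extended Euclidean algorithm on (292, 33):
292 = 8 × 33 + 28  ⟹  28 = (1)·292 + (-8)·33
33 = 1 × 28 + 5  ⟹  5 = (-1)·292 + (9)·33
28 = 5 × 5 + 3  ⟹  3 = (6)·292 + (-53)·33
5 = 1 × 3 + 2  ⟹  2 = (-7)·292 + (62)·33
3 = 1 × 2 + 1  ⟹  1 = (13)·292 + (-115)·33
So (-115)·33 ≡ 1 (mod 292), i.e. 33^(-1) ≡ -115 ≡ 177 (mod 292).
Check: 33 × 177 = 5841 ≡ 1 (mod 292)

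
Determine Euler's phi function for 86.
42

86 = 2 × 43
φ(n) = n × ∏(1 - 1/p) for each prime p dividing n
φ(86) = 86 × (1 - 1/2) × (1 - 1/43) = 42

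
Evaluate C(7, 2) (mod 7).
0

Using Lucas' theorem:
Write n=7 and k=2 in base 7:
n in base 7: [1, 0]
k in base 7: [0, 2]
C(7,2) mod 7 = ∏ C(n_i, k_i) mod 7
Digit binomials (mod 7): C(1,0) = 1; C(0,2) = 0 (k_i > n_i)
Product: 1 × 0 = 0 ≡ 0 (mod 7)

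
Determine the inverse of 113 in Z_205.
127

gcd(113, 205) = 1, so the inverse exists.
Extended Euclidean algorithm on (205, 113):
205 = 1 × 113 + 92  ⟹  92 = (1)·205 + (-1)·113
113 = 1 × 92 + 21  ⟹  21 = (-1)·205 + (2)·113
92 = 4 × 21 + 8  ⟹  8 = (5)·205 + (-9)·113
21 = 2 × 8 + 5  ⟹  5 = (-11)·205 + (20)·113
8 = 1 × 5 + 3  ⟹  3 = (16)·205 + (-29)·113
5 = 1 × 3 + 2  ⟹  2 = (-27)·205 + (49)·113
3 = 1 × 2 + 1  ⟹  1 = (43)·205 + (-78)·113
So (-78)·113 ≡ 1 (mod 205), i.e. 113^(-1) ≡ -78 ≡ 127 (mod 205).
Check: 113 × 127 = 14351 ≡ 1 (mod 205)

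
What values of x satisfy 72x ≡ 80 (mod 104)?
x ≡ 4 (mod 13)

gcd(72, 104) = 8, which divides 80, so solutions exist.
Divide through by 8: 9x ≡ 10 (mod 13).
Find 9^(-1) mod 13 by the extended Euclidean algorithm:
13 = 1 × 9 + 4  ⟹  4 = (1)·13 + (-1)·9
9 = 2 × 4 + 1  ⟹  1 = (-2)·13 + (3)·9
So (3)·9 ≡ 1 (mod 13), i.e. 9^(-1) ≡ 3 (mod 13).
x ≡ 3 × 10 = 30 ≡ 4 (mod 13).
Check: 72 × 4 = 288 ≡ 80 (mod 104).
x ≡ 4 (mod 13), giving 8 solutions mod 104.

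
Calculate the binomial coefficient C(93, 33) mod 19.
3

Using Lucas' theorem:
Write n=93 and k=33 in base 19:
n in base 19: [4, 17]
k in base 19: [1, 14]
C(93,33) mod 19 = ∏ C(n_i, k_i) mod 19
Digit binomials (mod 19): C(4,1) = 4; C(17,14) = 680 ≡ 15
Product: 4 × 15 = 60 ≡ 3 (mod 19)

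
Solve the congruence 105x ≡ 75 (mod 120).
x ≡ 3 (mod 8)

gcd(105, 120) = 15, which divides 75, so solutions exist.
Divide through by 15: 7x ≡ 5 (mod 8).
Find 7^(-1) mod 8 by the extended Euclidean algorithm:
8 = 1 × 7 + 1  ⟹  1 = (1)·8 + (-1)·7
So (-1)·7 ≡ 1 (mod 8), i.e. 7^(-1) ≡ -1 ≡ 7 (mod 8).
x ≡ 7 × 5 = 35 ≡ 3 (mod 8).
Check: 105 × 3 = 315 ≡ 75 (mod 120).
x ≡ 3 (mod 8), giving 15 solutions mod 120.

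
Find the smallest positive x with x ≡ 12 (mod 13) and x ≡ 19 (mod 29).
77

Using Chinese Remainder Theorem:
M = 13 × 29 = 377
M1 = 29, M2 = 13
y1 = 29^(-1) mod 13 = 9
y2 = 13^(-1) mod 29 = 9
x = (12×29×9 + 19×13×9) mod 377 = 77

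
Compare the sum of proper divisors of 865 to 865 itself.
deficient

Proper divisors of 865: sum = 1 + 5 + 173 = 179
Since 179 < 865, 865 is deficient.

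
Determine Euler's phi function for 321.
212

321 = 3 × 107
φ(n) = n × ∏(1 - 1/p) for each prime p dividing n
φ(321) = 321 × (1 - 1/3) × (1 - 1/107) = 212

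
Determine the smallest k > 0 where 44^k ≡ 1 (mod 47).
46

47 is prime, so ord(44) divides φ(47) = 46.
Divisors of 46: 1, 2, 23, 46.
Repeated squaring: 44^1 ≡ 44, 44^2 ≡ 9, 44^4 ≡ 34, 44^8 ≡ 28, 44^16 ≡ 32, 44^32 ≡ 37 (mod 47).
Test 44^d mod 47 for each divisor d in increasing order:
44^1 ≡ 44
44^2 ≡ 9
44^23 = 44^16·44^4·44^2·44^1 ≡ 46
44^46 = 44^32·44^8·44^4·44^2 ≡ 1  ← first divisor giving 1
The order is 46.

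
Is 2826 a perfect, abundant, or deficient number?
abundant

Proper divisors of 2826: sum = 1 + 2 + 3 + 6 + 9 + 18 + 157 + 314 + 471 + 942 + 1413 = 3336
Since 3336 > 2826, 2826 is abundant.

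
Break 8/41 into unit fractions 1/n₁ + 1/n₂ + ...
1/6 + 1/36 + 1/1476

Greedy algorithm:
8/41: ceiling(41/8) = 6, use 1/6
7/246: ceiling(246/7) = 36, use 1/36
1/1476: ceiling(1476/1) = 1476, use 1/1476
Result: 8/41 = 1/6 + 1/36 + 1/1476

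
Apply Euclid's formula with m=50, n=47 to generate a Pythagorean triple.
(291, 4700, 4709)

Euclid's formula: a = m² - n², b = 2mn, c = m² + n²
m = 50, n = 47
a = 50² - 47² = 2500 - 2209 = 291
b = 2 × 50 × 47 = 4700
c = 50² + 47² = 2500 + 2209 = 4709
Verification: 291² + 4700² = 84681 + 22090000 = 22174681 = 4709² ✓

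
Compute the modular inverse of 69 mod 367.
250

gcd(69, 367) = 1, so the inverse exists.
Extended Euclidean algorithm on (367, 69):
367 = 5 × 69 + 22  ⟹  22 = (1)·367 + (-5)·69
69 = 3 × 22 + 3  ⟹  3 = (-3)·367 + (16)·69
22 = 7 × 3 + 1  ⟹  1 = (22)·367 + (-117)·69
So (-117)·69 ≡ 1 (mod 367), i.e. 69^(-1) ≡ -117 ≡ 250 (mod 367).
Check: 69 × 250 = 17250 ≡ 1 (mod 367)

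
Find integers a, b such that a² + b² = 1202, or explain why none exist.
19² + 29² (a=19, b=29)

Factorization: 1202 = 2 × 601
By Fermat: n is sum of two squares iff every prime p ≡ 3 (mod 4) appears to even power.
All primes ≡ 3 (mod 4) appear to even power.
Search a = 0, 1, 2, … for 1202 - a² a perfect square: first hit at a = 19: 1202 - 361 = 841 = 29².
1202 = 19² + 29² = 361 + 841 ✓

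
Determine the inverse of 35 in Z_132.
83

gcd(35, 132) = 1, so the inverse exists.
Extended Euclidean algorithm on (132, 35):
132 = 3 × 35 + 27  ⟹  27 = (1)·132 + (-3)·35
35 = 1 × 27 + 8  ⟹  8 = (-1)·132 + (4)·35
27 = 3 × 8 + 3  ⟹  3 = (4)·132 + (-15)·35
8 = 2 × 3 + 2  ⟹  2 = (-9)·132 + (34)·35
3 = 1 × 2 + 1  ⟹  1 = (13)·132 + (-49)·35
So (-49)·35 ≡ 1 (mod 132), i.e. 35^(-1) ≡ -49 ≡ 83 (mod 132).
Check: 35 × 83 = 2905 ≡ 1 (mod 132)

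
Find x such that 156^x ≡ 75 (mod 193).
94

Baby-step giant-step with step n = ⌈√193⌉ = 14.
Baby steps 156^j mod 193 (j:value) for j=0..13: 0:1, 1:156, 2:18, 3:106, 4:131, 5:171, 6:42, 7:183, 8:177, 9:13, 10:98, 11:41, 12:27, 13:159.
Giant-step multiplier: 156^(-14) ≡ 156^(192-14) = 156^178 ≡ 83 (mod 193).
Giant steps γ_i = 75·83^i mod 193: γ_0=75, γ_1=49, γ_2=14, γ_3=4, γ_4=139, γ_5=150, γ_6=98 (in table at j=10).
x = i·n + j = 6·14 + 10 = 94.
Check: 156^94 ≡ 75 (mod 193).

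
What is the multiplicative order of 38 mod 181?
45

181 is prime, so ord(38) divides φ(181) = 180.
Divisors of 180: 1, 2, 3, 4, 5, 6, 9, 10, 12, 15, 18, 20, 30, 36, 45, 60, 90, 180.
Repeated squaring: 38^1 ≡ 38, 38^2 ≡ 177, 38^4 ≡ 16, 38^8 ≡ 75, 38^16 ≡ 14, 38^32 ≡ 15, 38^64 ≡ 44, 38^128 ≡ 126 (mod 181).
Test 38^d mod 181 for each divisor d in increasing order:
38^1 ≡ 38
38^2 ≡ 177
38^3 = 38^2·38^1 ≡ 29
38^4 ≡ 16
38^5 = 38^4·38^1 ≡ 65
38^6 = 38^4·38^2 ≡ 117
38^9 = 38^8·38^1 ≡ 135
38^10 = 38^8·38^2 ≡ 62
38^12 = 38^8·38^4 ≡ 114
38^15 = 38^8·38^4·38^2·38^1 ≡ 48
38^18 = 38^16·38^2 ≡ 125
38^20 = 38^16·38^4 ≡ 43
38^30 = 38^16·38^8·38^4·38^2 ≡ 132
38^36 = 38^32·38^4 ≡ 59
38^45 = 38^32·38^8·38^4·38^1 ≡ 1  ← first divisor giving 1
The order is 45.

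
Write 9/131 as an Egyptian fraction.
1/15 + 1/492 + 1/322260

Greedy algorithm:
9/131: ceiling(131/9) = 15, use 1/15
4/1965: ceiling(1965/4) = 492, use 1/492
1/322260: ceiling(322260/1) = 322260, use 1/322260
Result: 9/131 = 1/15 + 1/492 + 1/322260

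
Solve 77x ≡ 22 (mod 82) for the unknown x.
x ≡ 12 (mod 82)

gcd(77, 82) = 1, which divides 22, so solutions exist.
Find 77^(-1) mod 82 by the extended Euclidean algorithm:
82 = 1 × 77 + 5  ⟹  5 = (1)·82 + (-1)·77
77 = 15 × 5 + 2  ⟹  2 = (-15)·82 + (16)·77
5 = 2 × 2 + 1  ⟹  1 = (31)·82 + (-33)·77
So (-33)·77 ≡ 1 (mod 82), i.e. 77^(-1) ≡ -33 ≡ 49 (mod 82).
x ≡ 49 × 22 = 1078 ≡ 12 (mod 82).
Check: 77 × 12 = 924 ≡ 22 (mod 82).
Unique solution: x ≡ 12 (mod 82)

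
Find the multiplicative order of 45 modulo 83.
82

83 is prime, so ord(45) divides φ(83) = 82.
Divisors of 82: 1, 2, 41, 82.
Repeated squaring: 45^1 ≡ 45, 45^2 ≡ 33, 45^4 ≡ 10, 45^8 ≡ 17, 45^16 ≡ 40, 45^32 ≡ 23, 45^64 ≡ 31 (mod 83).
Test 45^d mod 83 for each divisor d in increasing order:
45^1 ≡ 45
45^2 ≡ 33
45^41 = 45^32·45^8·45^1 ≡ 82
45^82 = 45^64·45^16·45^2 ≡ 1  ← first divisor giving 1
The order is 82.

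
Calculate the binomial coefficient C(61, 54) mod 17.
1

Using Lucas' theorem:
Write n=61 and k=54 in base 17:
n in base 17: [3, 10]
k in base 17: [3, 3]
C(61,54) mod 17 = ∏ C(n_i, k_i) mod 17
Digit binomials (mod 17): C(3,3) = 1; C(10,3) = 120 ≡ 1
Product: 1 × 1 = 1 ≡ 1 (mod 17)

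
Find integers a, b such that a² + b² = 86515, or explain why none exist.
Not possible

Factorization: 86515 = 5 × 11^3 × 13
By Fermat: n is sum of two squares iff every prime p ≡ 3 (mod 4) appears to even power.
Prime(s) ≡ 3 (mod 4) with odd exponent: [(11, 3)]
Therefore 86515 cannot be expressed as a² + b².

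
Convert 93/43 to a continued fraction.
[2; 6, 7]

Euclidean algorithm steps:
93 = 2 × 43 + 7
43 = 6 × 7 + 1
7 = 7 × 1 + 0
Continued fraction: [2; 6, 7]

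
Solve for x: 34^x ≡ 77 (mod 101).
62

Baby-step giant-step with step n = ⌈√101⌉ = 11.
Baby steps 34^j mod 101 (j:value) for j=0..10: 0:1, 1:34, 2:45, 3:15, 4:5, 5:69, 6:23, 7:75, 8:25, 9:42, 10:14.
Giant-step multiplier: 34^(-11) ≡ 34^(100-11) = 34^89 ≡ 94 (mod 101).
Giant steps γ_i = 77·94^i mod 101: γ_0=77, γ_1=67, γ_2=36, γ_3=51, γ_4=47, γ_5=75 (in table at j=7).
x = i·n + j = 5·11 + 7 = 62.
Check: 34^62 ≡ 77 (mod 101).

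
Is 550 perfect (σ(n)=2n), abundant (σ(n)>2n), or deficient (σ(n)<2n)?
abundant

Proper divisors of 550: sum = 1 + 2 + 5 + 10 + 11 + 22 + 25 + 50 + 55 + 110 + 275 = 566
Since 566 > 550, 550 is abundant.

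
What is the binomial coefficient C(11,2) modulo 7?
6

Using Lucas' theorem:
Write n=11 and k=2 in base 7:
n in base 7: [1, 4]
k in base 7: [0, 2]
C(11,2) mod 7 = ∏ C(n_i, k_i) mod 7
Digit binomials (mod 7): C(1,0) = 1; C(4,2) = 6
Product: 1 × 6 = 6 ≡ 6 (mod 7)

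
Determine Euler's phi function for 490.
168

490 = 2 × 5 × 7^2
φ(n) = n × ∏(1 - 1/p) for each prime p dividing n
φ(490) = 490 × (1 - 1/2) × (1 - 1/5) × (1 - 1/7) = 168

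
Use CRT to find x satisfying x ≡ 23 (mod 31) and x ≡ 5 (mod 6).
23

Using Chinese Remainder Theorem:
M = 31 × 6 = 186
M1 = 6, M2 = 31
y1 = 6^(-1) mod 31 = 26
y2 = 31^(-1) mod 6 = 1
x = (23×6×26 + 5×31×1) mod 186 = 23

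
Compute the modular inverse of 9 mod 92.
41

gcd(9, 92) = 1, so the inverse exists.
Extended Euclidean algorithm on (92, 9):
92 = 10 × 9 + 2  ⟹  2 = (1)·92 + (-10)·9
9 = 4 × 2 + 1  ⟹  1 = (-4)·92 + (41)·9
So (41)·9 ≡ 1 (mod 92), i.e. 9^(-1) ≡ 41 (mod 92).
Check: 9 × 41 = 369 ≡ 1 (mod 92)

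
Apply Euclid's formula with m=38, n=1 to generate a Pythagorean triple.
(1443, 76, 1445)

Euclid's formula: a = m² - n², b = 2mn, c = m² + n²
m = 38, n = 1
a = 38² - 1² = 1444 - 1 = 1443
b = 2 × 38 × 1 = 76
c = 38² + 1² = 1444 + 1 = 1445
Verification: 1443² + 76² = 2082249 + 5776 = 2088025 = 1445² ✓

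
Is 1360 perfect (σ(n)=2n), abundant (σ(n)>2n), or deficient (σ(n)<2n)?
abundant

Proper divisors of 1360: sum = 1 + 2 + 4 + 5 + 8 + 10 + 16 + 17 + ... + 170 + 272 + 340 + 680 (19 divisors) = 1988
Since 1988 > 1360, 1360 is abundant.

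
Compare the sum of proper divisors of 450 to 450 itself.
abundant

Proper divisors of 450: sum = 1 + 2 + 3 + 5 + 6 + 9 + 10 + 15 + ... + 75 + 90 + 150 + 225 (17 divisors) = 759
Since 759 > 450, 450 is abundant.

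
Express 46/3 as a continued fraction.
[15; 3]

Euclidean algorithm steps:
46 = 15 × 3 + 1
3 = 3 × 1 + 0
Continued fraction: [15; 3]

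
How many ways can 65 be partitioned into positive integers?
2012558

p(n) counts ways to write n as a sum of positive integers (order ignored).
Euler's pentagonal recurrence: p(k) = p(k-1) + p(k-2) - p(k-5) - p(k-7) + p(k-12) + p(k-15) - ... (offsets j(3j∓1)/2, signs ++--, p(0)=1, p(<0)=0).
DP table for k = 0..64: p(0)=1, p(1)=1, p(2)=2, p(3)=3, p(4)=5, p(5)=7, p(6)=11, p(7)=15, p(8)=22, p(9)=30, p(10)=42, p(11)=56, p(12)=77, p(13)=101, p(14)=135, p(15)=176, p(16)=231, p(17)=297, p(18)=385, p(19)=490, p(20)=627, p(21)=792, p(22)=1002, p(23)=1255, p(24)=1575, p(25)=1958, p(26)=2436, p(27)=3010, p(28)=3718, p(29)=4565, p(30)=5604, p(31)=6842, p(32)=8349, p(33)=10143, p(34)=12310, p(35)=14883, p(36)=17977, p(37)=21637, p(38)=26015, p(39)=31185, p(40)=37338, p(41)=44583, p(42)=53174, p(43)=63261, p(44)=75175, p(45)=89134, p(46)=105558, p(47)=124754, p(48)=147273, p(49)=173525, p(50)=204226, p(51)=239943, p(52)=281589, p(53)=329931, p(54)=386155, p(55)=451276, p(56)=526823, p(57)=614154, p(58)=715220, p(59)=831820, p(60)=966467, p(61)=1121505, p(62)=1300156, p(63)=1505499, p(64)=1741630.
Final step: p(65) = p(64) + p(63) - p(60) - p(58) + p(53) + p(50) - p(43) - p(39) + p(30) + p(25) - p(14) - p(8)
= 1741630 + 1505499 - 966467 - 715220 + 329931 + 204226 - 63261 - 31185 + 5604 + 1958 - 135 - 22
= 2012558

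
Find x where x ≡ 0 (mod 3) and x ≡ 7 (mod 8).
15

Using Chinese Remainder Theorem:
M = 3 × 8 = 24
M1 = 8, M2 = 3
y1 = 8^(-1) mod 3 = 2
y2 = 3^(-1) mod 8 = 3
x = (0×8×2 + 7×3×3) mod 24 = 15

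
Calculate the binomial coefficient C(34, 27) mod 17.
0

Using Lucas' theorem:
Write n=34 and k=27 in base 17:
n in base 17: [2, 0]
k in base 17: [1, 10]
C(34,27) mod 17 = ∏ C(n_i, k_i) mod 17
Digit binomials (mod 17): C(2,1) = 2; C(0,10) = 0 (k_i > n_i)
Product: 2 × 0 = 0 ≡ 0 (mod 17)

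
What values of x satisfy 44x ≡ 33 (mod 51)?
x ≡ 39 (mod 51)

gcd(44, 51) = 1, which divides 33, so solutions exist.
Find 44^(-1) mod 51 by the extended Euclidean algorithm:
51 = 1 × 44 + 7  ⟹  7 = (1)·51 + (-1)·44
44 = 6 × 7 + 2  ⟹  2 = (-6)·51 + (7)·44
7 = 3 × 2 + 1  ⟹  1 = (19)·51 + (-22)·44
So (-22)·44 ≡ 1 (mod 51), i.e. 44^(-1) ≡ -22 ≡ 29 (mod 51).
x ≡ 29 × 33 = 957 ≡ 39 (mod 51).
Check: 44 × 39 = 1716 ≡ 33 (mod 51).
Unique solution: x ≡ 39 (mod 51)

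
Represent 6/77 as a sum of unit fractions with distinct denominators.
1/13 + 1/1001

Greedy algorithm:
6/77: ceiling(77/6) = 13, use 1/13
1/1001: ceiling(1001/1) = 1001, use 1/1001
Result: 6/77 = 1/13 + 1/1001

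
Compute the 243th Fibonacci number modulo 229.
152

Matrix identity: Q^n = [[F_(n+1), F_n], [F_n, F_(n-1)]] with Q = [[1,1],[1,0]].
n = 243 = 11110011₂. Square-and-multiply, entries mod 229:
Q^1 = [[1,1],[1,0]]
Q^3 = (Q^1)²·Q = [[3,2],[2,1]]
Q^7 = (Q^3)²·Q = [[21,13],[13,8]]
Q^15 = (Q^7)²·Q = [[71,152],[152,148]]
Q^30 = (Q^15)² = [[207,83],[83,124]]
Q^60 = (Q^30)² = [[45,222],[222,52]]
Q^121 = (Q^60)²·Q = [[21,13],[13,8]]
Q^243 = (Q^121)²·Q = [[71,152],[152,148]]
F_243 mod 229 = Q^243[0][1] = 152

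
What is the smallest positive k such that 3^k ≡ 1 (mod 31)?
30

31 is prime, so ord(3) divides φ(31) = 30.
Divisors of 30: 1, 2, 3, 5, 6, 10, 15, 30.
Repeated squaring: 3^1 ≡ 3, 3^2 ≡ 9, 3^4 ≡ 19, 3^8 ≡ 20, 3^16 ≡ 28 (mod 31).
Test 3^d mod 31 for each divisor d in increasing order:
3^1 ≡ 3
3^2 ≡ 9
3^3 = 3^2·3^1 ≡ 27
3^5 = 3^4·3^1 ≡ 26
3^6 = 3^4·3^2 ≡ 16
3^10 = 3^8·3^2 ≡ 25
3^15 = 3^8·3^4·3^2·3^1 ≡ 30
3^30 = 3^16·3^8·3^4·3^2 ≡ 1  ← first divisor giving 1
The order is 30.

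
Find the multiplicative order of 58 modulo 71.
35

71 is prime, so ord(58) divides φ(71) = 70.
Divisors of 70: 1, 2, 5, 7, 10, 14, 35, 70.
Repeated squaring: 58^1 ≡ 58, 58^2 ≡ 27, 58^4 ≡ 19, 58^8 ≡ 6, 58^16 ≡ 36, 58^32 ≡ 18, 58^64 ≡ 40 (mod 71).
Test 58^d mod 71 for each divisor d in increasing order:
58^1 ≡ 58
58^2 ≡ 27
58^5 = 58^4·58^1 ≡ 37
58^7 = 58^4·58^2·58^1 ≡ 5
58^10 = 58^8·58^2 ≡ 20
58^14 = 58^8·58^4·58^2 ≡ 25
58^35 = 58^32·58^2·58^1 ≡ 1  ← first divisor giving 1
The order is 35.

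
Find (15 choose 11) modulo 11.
1

Using Lucas' theorem:
Write n=15 and k=11 in base 11:
n in base 11: [1, 4]
k in base 11: [1, 0]
C(15,11) mod 11 = ∏ C(n_i, k_i) mod 11
Digit binomials (mod 11): C(1,1) = 1; C(4,0) = 1
Product: 1 × 1 = 1 ≡ 1 (mod 11)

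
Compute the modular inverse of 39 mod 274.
267

gcd(39, 274) = 1, so the inverse exists.
Extended Euclidean algorithm on (274, 39):
274 = 7 × 39 + 1  ⟹  1 = (1)·274 + (-7)·39
So (-7)·39 ≡ 1 (mod 274), i.e. 39^(-1) ≡ -7 ≡ 267 (mod 274).
Check: 39 × 267 = 10413 ≡ 1 (mod 274)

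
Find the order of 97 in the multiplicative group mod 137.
136

137 is prime, so ord(97) divides φ(137) = 136.
Divisors of 136: 1, 2, 4, 8, 17, 34, 68, 136.
Repeated squaring: 97^1 ≡ 97, 97^2 ≡ 93, 97^4 ≡ 18, 97^8 ≡ 50, 97^16 ≡ 34, 97^32 ≡ 60, 97^64 ≡ 38, 97^128 ≡ 74 (mod 137).
Test 97^d mod 137 for each divisor d in increasing order:
97^1 ≡ 97
97^2 ≡ 93
97^4 ≡ 18
97^8 ≡ 50
97^17 = 97^16·97^1 ≡ 10
97^34 = 97^32·97^2 ≡ 100
97^68 = 97^64·97^4 ≡ 136
97^136 = 97^128·97^8 ≡ 1  ← first divisor giving 1
The order is 136.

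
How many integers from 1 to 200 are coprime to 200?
80

200 = 2^3 × 5^2
φ(n) = n × ∏(1 - 1/p) for each prime p dividing n
φ(200) = 200 × (1 - 1/2) × (1 - 1/5) = 80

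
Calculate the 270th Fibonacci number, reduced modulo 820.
560

Matrix identity: Q^n = [[F_(n+1), F_n], [F_n, F_(n-1)]] with Q = [[1,1],[1,0]].
n = 270 = 100001110₂. Square-and-multiply, entries mod 820:
Q^1 = [[1,1],[1,0]]
Q^2 = (Q^1)² = [[2,1],[1,1]]
Q^4 = (Q^2)² = [[5,3],[3,2]]
Q^8 = (Q^4)² = [[34,21],[21,13]]
Q^16 = (Q^8)² = [[777,167],[167,610]]
Q^33 = (Q^16)²·Q = [[607,218],[218,389]]
Q^67 = (Q^33)²·Q = [[61,233],[233,648]]
Q^135 = (Q^67)²·Q = [[167,610],[610,377]]
Q^270 = (Q^135)² = [[649,560],[560,89]]
F_270 mod 820 = Q^270[0][1] = 560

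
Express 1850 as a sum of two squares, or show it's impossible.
1² + 43² (a=1, b=43)

Factorization: 1850 = 2 × 5^2 × 37
By Fermat: n is sum of two squares iff every prime p ≡ 3 (mod 4) appears to even power.
All primes ≡ 3 (mod 4) appear to even power.
Search a = 0, 1, 2, … for 1850 - a² a perfect square: first hit at a = 1: 1850 - 1 = 1849 = 43².
1850 = 1² + 43² = 1 + 1849 ✓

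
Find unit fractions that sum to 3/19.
1/7 + 1/67 + 1/8911

Greedy algorithm:
3/19: ceiling(19/3) = 7, use 1/7
2/133: ceiling(133/2) = 67, use 1/67
1/8911: ceiling(8911/1) = 8911, use 1/8911
Result: 3/19 = 1/7 + 1/67 + 1/8911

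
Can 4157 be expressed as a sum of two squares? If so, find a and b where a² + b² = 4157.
26² + 59² (a=26, b=59)

Factorization: 4157 = 4157
By Fermat: n is sum of two squares iff every prime p ≡ 3 (mod 4) appears to even power.
All primes ≡ 3 (mod 4) appear to even power.
Search a = 0, 1, 2, … for 4157 - a² a perfect square: first hit at a = 26: 4157 - 676 = 3481 = 59².
4157 = 26² + 59² = 676 + 3481 ✓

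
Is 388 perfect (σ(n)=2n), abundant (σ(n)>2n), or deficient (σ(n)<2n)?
deficient

Proper divisors of 388: sum = 1 + 2 + 4 + 97 + 194 = 298
Since 298 < 388, 388 is deficient.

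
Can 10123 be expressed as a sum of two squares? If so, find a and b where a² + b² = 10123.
Not possible

Factorization: 10123 = 53 × 191
By Fermat: n is sum of two squares iff every prime p ≡ 3 (mod 4) appears to even power.
Prime(s) ≡ 3 (mod 4) with odd exponent: [(191, 1)]
Therefore 10123 cannot be expressed as a² + b².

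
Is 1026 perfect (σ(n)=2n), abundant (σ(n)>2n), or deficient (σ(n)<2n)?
abundant

Proper divisors of 1026: sum = 1 + 2 + 3 + 6 + 9 + 18 + 19 + 27 + 38 + 54 + 57 + 114 + 171 + 342 + 513 = 1374
Since 1374 > 1026, 1026 is abundant.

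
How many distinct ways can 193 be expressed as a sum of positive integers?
2168627105469

p(n) counts ways to write n as a sum of positive integers (order ignored).
Euler's pentagonal recurrence: p(k) = p(k-1) + p(k-2) - p(k-5) - p(k-7) + p(k-12) + p(k-15) - ... (offsets j(3j∓1)/2, signs ++--, p(0)=1, p(<0)=0).
DP table for k = 0..192: p(0)=1, p(1)=1, p(2)=2, p(3)=3, p(4)=5, p(5)=7, p(6)=11, p(7)=15, p(8)=22, p(9)=30, p(10)=42, p(11)=56, p(12)=77, p(13)=101, p(14)=135, p(15)=176, p(16)=231, p(17)=297, p(18)=385, p(19)=490, p(20)=627, p(21)=792, p(22)=1002, p(23)=1255, p(24)=1575, p(25)=1958, p(26)=2436, p(27)=3010, p(28)=3718, p(29)=4565, p(30)=5604, p(31)=6842, p(32)=8349, p(33)=10143, p(34)=12310, p(35)=14883, p(36)=17977, p(37)=21637, p(38)=26015, p(39)=31185, p(40)=37338, p(41)=44583, p(42)=53174, p(43)=63261, p(44)=75175, p(45)=89134, p(46)=105558, p(47)=124754, p(48)=147273, p(49)=173525, p(50)=204226, p(51)=239943, p(52)=281589, p(53)=329931, p(54)=386155, p(55)=451276, p(56)=526823, p(57)=614154, p(58)=715220, p(59)=831820, p(60)=966467, p(61)=1121505, p(62)=1300156, p(63)=1505499, p(64)=1741630, p(65)=2012558, p(66)=2323520, p(67)=2679689, p(68)=3087735, p(69)=3554345, p(70)=4087968, p(71)=4697205, p(72)=5392783, p(73)=6185689, p(74)=7089500, p(75)=8118264, p(76)=9289091, p(77)=10619863, p(78)=12132164, p(79)=13848650, p(80)=15796476, p(81)=18004327, p(82)=20506255, p(83)=23338469, p(84)=26543660, p(85)=30167357, p(86)=34262962, p(87)=38887673, p(88)=44108109, p(89)=49995925, p(90)=56634173, p(91)=64112359, p(92)=72533807, p(93)=82010177, p(94)=92669720, p(95)=104651419, p(96)=118114304, p(97)=133230930, p(98)=150198136, p(99)=169229875, p(100)=190569292, p(101)=214481126, p(102)=241265379, p(103)=271248950, p(104)=304801365, p(105)=342325709, p(106)=384276336, p(107)=431149389, p(108)=483502844, p(109)=541946240, p(110)=607163746, p(111)=679903203, p(112)=761002156, p(113)=851376628, p(114)=952050665, p(115)=1064144451, p(116)=1188908248, p(117)=1327710076, p(118)=1482074143, p(119)=1653668665, p(120)=1844349560, p(121)=2056148051, p(122)=2291320912, p(123)=2552338241, p(124)=2841940500, p(125)=3163127352, p(126)=3519222692, p(127)=3913864295, p(128)=4351078600, p(129)=4835271870, p(130)=5371315400, p(131)=5964539504, p(132)=6620830889, p(133)=7346629512, p(134)=8149040695, p(135)=9035836076, p(136)=10015581680, p(137)=11097645016, p(138)=12292341831, p(139)=13610949895, p(140)=15065878135, p(141)=16670689208, p(142)=18440293320, p(143)=20390982757, p(144)=22540654445, p(145)=24908858009, p(146)=27517052599, p(147)=30388671978, p(148)=33549419497, p(149)=37027355200, p(150)=40853235313, p(151)=45060624582, p(152)=49686288421, p(153)=54770336324, p(154)=60356673280, p(155)=66493182097, p(156)=73232243759, p(157)=80630964769, p(158)=88751778802, p(159)=97662728555, p(160)=107438159466, p(161)=118159068427, p(162)=129913904637, p(163)=142798995930, p(164)=156919475295, p(165)=172389800255, p(166)=189334822579, p(167)=207890420102, p(168)=228204732751, p(169)=250438925115, p(170)=274768617130, p(171)=301384802048, p(172)=330495499613, p(173)=362326859895, p(174)=397125074750, p(175)=435157697830, p(176)=476715857290, p(177)=522115831195, p(178)=571701605655, p(179)=625846753120, p(180)=684957390936, p(181)=749474411781, p(182)=819876908323, p(183)=896684817527, p(184)=980462880430, p(185)=1071823774337, p(186)=1171432692373, p(187)=1280011042268, p(188)=1398341745571, p(189)=1527273599625, p(190)=1667727404093, p(191)=1820701100652, p(192)=1987276856363.
Final step: p(193) = p(192) + p(191) - p(188) - p(186) + p(181) + p(178) - p(171) - p(167) + p(158) + p(153) - p(142) - p(136) + p(123) + p(116) - p(101) - p(93) + p(76) + p(67) - p(48) - p(38) + p(17) + p(6)
= 1987276856363 + 1820701100652 - 1398341745571 - 1171432692373 + 749474411781 + 571701605655 - 301384802048 - 207890420102 + 88751778802 + 54770336324 - 18440293320 - 10015581680 + 2552338241 + 1188908248 - 214481126 - 82010177 + 9289091 + 2679689 - 147273 - 26015 + 297 + 11
= 2168627105469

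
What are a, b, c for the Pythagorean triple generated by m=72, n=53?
(2375, 7632, 7993)

Euclid's formula: a = m² - n², b = 2mn, c = m² + n²
m = 72, n = 53
a = 72² - 53² = 5184 - 2809 = 2375
b = 2 × 72 × 53 = 7632
c = 72² + 53² = 5184 + 2809 = 7993
Verification: 2375² + 7632² = 5640625 + 58247424 = 63888049 = 7993² ✓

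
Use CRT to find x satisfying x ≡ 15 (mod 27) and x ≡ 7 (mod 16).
231

Using Chinese Remainder Theorem:
M = 27 × 16 = 432
M1 = 16, M2 = 27
y1 = 16^(-1) mod 27 = 22
y2 = 27^(-1) mod 16 = 3
x = (15×16×22 + 7×27×3) mod 432 = 231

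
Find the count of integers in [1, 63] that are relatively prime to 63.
36

63 = 3^2 × 7
φ(n) = n × ∏(1 - 1/p) for each prime p dividing n
φ(63) = 63 × (1 - 1/3) × (1 - 1/7) = 36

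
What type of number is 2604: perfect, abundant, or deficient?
abundant

Proper divisors of 2604: sum = 1 + 2 + 3 + 4 + 6 + 7 + 12 + 14 + ... + 434 + 651 + 868 + 1302 (23 divisors) = 4564
Since 4564 > 2604, 2604 is abundant.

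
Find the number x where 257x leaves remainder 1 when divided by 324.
29

gcd(257, 324) = 1, so the inverse exists.
Extended Euclidean algorithm on (324, 257):
324 = 1 × 257 + 67  ⟹  67 = (1)·324 + (-1)·257
257 = 3 × 67 + 56  ⟹  56 = (-3)·324 + (4)·257
67 = 1 × 56 + 11  ⟹  11 = (4)·324 + (-5)·257
56 = 5 × 11 + 1  ⟹  1 = (-23)·324 + (29)·257
So (29)·257 ≡ 1 (mod 324), i.e. 257^(-1) ≡ 29 (mod 324).
Check: 257 × 29 = 7453 ≡ 1 (mod 324)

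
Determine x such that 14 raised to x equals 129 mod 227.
80

Baby-step giant-step with step n = ⌈√227⌉ = 16.
Baby steps 14^j mod 227 (j:value) for j=0..15: 0:1, 1:14, 2:196, 3:20, 4:53, 5:61, 6:173, 7:152, 8:85, 9:55, 10:89, 11:111, 12:192, 13:191, 14:177, 15:208.
Giant-step multiplier: 14^(-16) ≡ 14^(226-16) = 14^210 ≡ 64 (mod 227).
Giant steps γ_i = 129·64^i mod 227: γ_0=129, γ_1=84, γ_2=155, γ_3=159, γ_4=188, γ_5=1 (in table at j=0).
x = i·n + j = 5·16 + 0 = 80.
Check: 14^80 ≡ 129 (mod 227).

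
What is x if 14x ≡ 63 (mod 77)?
x ≡ 10 (mod 11)

gcd(14, 77) = 7, which divides 63, so solutions exist.
Divide through by 7: 2x ≡ 9 (mod 11).
Find 2^(-1) mod 11 by the extended Euclidean algorithm:
11 = 5 × 2 + 1  ⟹  1 = (1)·11 + (-5)·2
So (-5)·2 ≡ 1 (mod 11), i.e. 2^(-1) ≡ -5 ≡ 6 (mod 11).
x ≡ 6 × 9 = 54 ≡ 10 (mod 11).
Check: 14 × 10 = 140 ≡ 63 (mod 77).
x ≡ 10 (mod 11), giving 7 solutions mod 77.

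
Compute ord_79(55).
3

79 is prime, so ord(55) divides φ(79) = 78.
Divisors of 78: 1, 2, 3, 6, 13, 26, 39, 78.
Repeated squaring: 55^1 ≡ 55, 55^2 ≡ 23, 55^4 ≡ 55, 55^8 ≡ 23, 55^16 ≡ 55, 55^32 ≡ 23, 55^64 ≡ 55 (mod 79).
Test 55^d mod 79 for each divisor d in increasing order:
55^1 ≡ 55
55^2 ≡ 23
55^3 = 55^2·55^1 ≡ 1  ← first divisor giving 1
The order is 3.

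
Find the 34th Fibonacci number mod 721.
498

Matrix identity: Q^n = [[F_(n+1), F_n], [F_n, F_(n-1)]] with Q = [[1,1],[1,0]].
n = 34 = 100010₂. Square-and-multiply, entries mod 721:
Q^1 = [[1,1],[1,0]]
Q^2 = (Q^1)² = [[2,1],[1,1]]
Q^4 = (Q^2)² = [[5,3],[3,2]]
Q^8 = (Q^4)² = [[34,21],[21,13]]
Q^17 = (Q^8)²·Q = [[421,155],[155,266]]
Q^34 = (Q^17)² = [[107,498],[498,330]]
F_34 mod 721 = Q^34[0][1] = 498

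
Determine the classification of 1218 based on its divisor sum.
abundant

Proper divisors of 1218: sum = 1 + 2 + 3 + 6 + 7 + 14 + 21 + 29 + 42 + 58 + 87 + 174 + 203 + 406 + 609 = 1662
Since 1662 > 1218, 1218 is abundant.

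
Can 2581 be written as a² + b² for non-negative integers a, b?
9² + 50² (a=9, b=50)

Factorization: 2581 = 29 × 89
By Fermat: n is sum of two squares iff every prime p ≡ 3 (mod 4) appears to even power.
All primes ≡ 3 (mod 4) appear to even power.
Search a = 0, 1, 2, … for 2581 - a² a perfect square: first hit at a = 9: 2581 - 81 = 2500 = 50².
2581 = 9² + 50² = 81 + 2500 ✓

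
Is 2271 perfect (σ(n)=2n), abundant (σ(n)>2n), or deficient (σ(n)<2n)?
deficient

Proper divisors of 2271: sum = 1 + 3 + 757 = 761
Since 761 < 2271, 2271 is deficient.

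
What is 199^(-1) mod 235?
124

gcd(199, 235) = 1, so the inverse exists.
Extended Euclidean algorithm on (235, 199):
235 = 1 × 199 + 36  ⟹  36 = (1)·235 + (-1)·199
199 = 5 × 36 + 19  ⟹  19 = (-5)·235 + (6)·199
36 = 1 × 19 + 17  ⟹  17 = (6)·235 + (-7)·199
19 = 1 × 17 + 2  ⟹  2 = (-11)·235 + (13)·199
17 = 8 × 2 + 1  ⟹  1 = (94)·235 + (-111)·199
So (-111)·199 ≡ 1 (mod 235), i.e. 199^(-1) ≡ -111 ≡ 124 (mod 235).
Check: 199 × 124 = 24676 ≡ 1 (mod 235)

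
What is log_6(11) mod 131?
72

Baby-step giant-step with step n = ⌈√131⌉ = 12.
Baby steps 6^j mod 131 (j:value) for j=0..11: 0:1, 1:6, 2:36, 3:85, 4:117, 5:47, 6:20, 7:120, 8:65, 9:128, 10:113, 11:23.
Giant-step multiplier: 6^(-12) ≡ 6^(130-12) = 6^118 ≡ 75 (mod 131).
Giant steps γ_i = 11·75^i mod 131: γ_0=11, γ_1=39, γ_2=43, γ_3=81, γ_4=49, γ_5=7, γ_6=1 (in table at j=0).
x = i·n + j = 6·12 + 0 = 72.
Check: 6^72 ≡ 11 (mod 131).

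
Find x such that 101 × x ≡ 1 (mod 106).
21

gcd(101, 106) = 1, so the inverse exists.
Extended Euclidean algorithm on (106, 101):
106 = 1 × 101 + 5  ⟹  5 = (1)·106 + (-1)·101
101 = 20 × 5 + 1  ⟹  1 = (-20)·106 + (21)·101
So (21)·101 ≡ 1 (mod 106), i.e. 101^(-1) ≡ 21 (mod 106).
Check: 101 × 21 = 2121 ≡ 1 (mod 106)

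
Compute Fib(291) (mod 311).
138

Matrix identity: Q^n = [[F_(n+1), F_n], [F_n, F_(n-1)]] with Q = [[1,1],[1,0]].
n = 291 = 100100011₂. Square-and-multiply, entries mod 311:
Q^1 = [[1,1],[1,0]]
Q^2 = (Q^1)² = [[2,1],[1,1]]
Q^4 = (Q^2)² = [[5,3],[3,2]]
Q^9 = (Q^4)²·Q = [[55,34],[34,21]]
Q^18 = (Q^9)² = [[138,96],[96,42]]
Q^36 = (Q^18)² = [[270,175],[175,95]]
Q^72 = (Q^36)² = [[273,120],[120,153]]
Q^145 = (Q^72)²·Q = [[99,294],[294,116]]
Q^291 = (Q^145)²·Q = [[215,138],[138,77]]
F_291 mod 311 = Q^291[0][1] = 138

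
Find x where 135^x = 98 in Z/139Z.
85

Baby-step giant-step with step n = ⌈√139⌉ = 12.
Baby steps 135^j mod 139 (j:value) for j=0..11: 0:1, 1:135, 2:16, 3:75, 4:117, 5:88, 6:65, 7:18, 8:67, 9:10, 10:99, 11:21.
Giant-step multiplier: 135^(-12) ≡ 135^(138-12) = 135^126 ≡ 91 (mod 139).
Giant steps γ_i = 98·91^i mod 139: γ_0=98, γ_1=22, γ_2=56, γ_3=92, γ_4=32, γ_5=132, γ_6=58, γ_7=135 (in table at j=1).
x = i·n + j = 7·12 + 1 = 85.
Check: 135^85 ≡ 98 (mod 139).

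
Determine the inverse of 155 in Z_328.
91

gcd(155, 328) = 1, so the inverse exists.
Extended Euclidean algorithm on (328, 155):
328 = 2 × 155 + 18  ⟹  18 = (1)·328 + (-2)·155
155 = 8 × 18 + 11  ⟹  11 = (-8)·328 + (17)·155
18 = 1 × 11 + 7  ⟹  7 = (9)·328 + (-19)·155
11 = 1 × 7 + 4  ⟹  4 = (-17)·328 + (36)·155
7 = 1 × 4 + 3  ⟹  3 = (26)·328 + (-55)·155
4 = 1 × 3 + 1  ⟹  1 = (-43)·328 + (91)·155
So (91)·155 ≡ 1 (mod 328), i.e. 155^(-1) ≡ 91 (mod 328).
Check: 155 × 91 = 14105 ≡ 1 (mod 328)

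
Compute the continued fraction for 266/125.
[2; 7, 1, 4, 3]

Euclidean algorithm steps:
266 = 2 × 125 + 16
125 = 7 × 16 + 13
16 = 1 × 13 + 3
13 = 4 × 3 + 1
3 = 3 × 1 + 0
Continued fraction: [2; 7, 1, 4, 3]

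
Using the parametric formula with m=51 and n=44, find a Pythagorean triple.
(665, 4488, 4537)

Euclid's formula: a = m² - n², b = 2mn, c = m² + n²
m = 51, n = 44
a = 51² - 44² = 2601 - 1936 = 665
b = 2 × 51 × 44 = 4488
c = 51² + 44² = 2601 + 1936 = 4537
Verification: 665² + 4488² = 442225 + 20142144 = 20584369 = 4537² ✓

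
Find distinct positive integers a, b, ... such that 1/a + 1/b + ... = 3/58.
1/20 + 1/580

Greedy algorithm:
3/58: ceiling(58/3) = 20, use 1/20
1/580: ceiling(580/1) = 580, use 1/580
Result: 3/58 = 1/20 + 1/580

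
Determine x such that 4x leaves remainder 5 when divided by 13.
x ≡ 11 (mod 13)

gcd(4, 13) = 1, which divides 5, so solutions exist.
Find 4^(-1) mod 13 by the extended Euclidean algorithm:
13 = 3 × 4 + 1  ⟹  1 = (1)·13 + (-3)·4
So (-3)·4 ≡ 1 (mod 13), i.e. 4^(-1) ≡ -3 ≡ 10 (mod 13).
x ≡ 10 × 5 = 50 ≡ 11 (mod 13).
Check: 4 × 11 = 44 ≡ 5 (mod 13).
Unique solution: x ≡ 11 (mod 13)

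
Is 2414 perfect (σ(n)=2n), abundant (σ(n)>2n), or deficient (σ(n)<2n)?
deficient

Proper divisors of 2414: sum = 1 + 2 + 17 + 34 + 71 + 142 + 1207 = 1474
Since 1474 < 2414, 2414 is deficient.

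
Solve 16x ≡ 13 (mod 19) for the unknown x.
x ≡ 2 (mod 19)

gcd(16, 19) = 1, which divides 13, so solutions exist.
Find 16^(-1) mod 19 by the extended Euclidean algorithm:
19 = 1 × 16 + 3  ⟹  3 = (1)·19 + (-1)·16
16 = 5 × 3 + 1  ⟹  1 = (-5)·19 + (6)·16
So (6)·16 ≡ 1 (mod 19), i.e. 16^(-1) ≡ 6 (mod 19).
x ≡ 6 × 13 = 78 ≡ 2 (mod 19).
Check: 16 × 2 = 32 ≡ 13 (mod 19).
Unique solution: x ≡ 2 (mod 19)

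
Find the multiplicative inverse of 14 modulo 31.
20

gcd(14, 31) = 1, so the inverse exists.
Extended Euclidean algorithm on (31, 14):
31 = 2 × 14 + 3  ⟹  3 = (1)·31 + (-2)·14
14 = 4 × 3 + 2  ⟹  2 = (-4)·31 + (9)·14
3 = 1 × 2 + 1  ⟹  1 = (5)·31 + (-11)·14
So (-11)·14 ≡ 1 (mod 31), i.e. 14^(-1) ≡ -11 ≡ 20 (mod 31).
Check: 14 × 20 = 280 ≡ 1 (mod 31)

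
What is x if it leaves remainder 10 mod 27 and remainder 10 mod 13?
10

Using Chinese Remainder Theorem:
M = 27 × 13 = 351
M1 = 13, M2 = 27
y1 = 13^(-1) mod 27 = 25
y2 = 27^(-1) mod 13 = 1
x = (10×13×25 + 10×27×1) mod 351 = 10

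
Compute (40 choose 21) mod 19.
2

Using Lucas' theorem:
Write n=40 and k=21 in base 19:
n in base 19: [2, 2]
k in base 19: [1, 2]
C(40,21) mod 19 = ∏ C(n_i, k_i) mod 19
Digit binomials (mod 19): C(2,1) = 2; C(2,2) = 1
Product: 2 × 1 = 2 ≡ 2 (mod 19)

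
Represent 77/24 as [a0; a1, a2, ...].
[3; 4, 1, 4]

Euclidean algorithm steps:
77 = 3 × 24 + 5
24 = 4 × 5 + 4
5 = 1 × 4 + 1
4 = 4 × 1 + 0
Continued fraction: [3; 4, 1, 4]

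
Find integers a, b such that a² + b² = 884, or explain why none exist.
10² + 28² (a=10, b=28)

Factorization: 884 = 2^2 × 13 × 17
By Fermat: n is sum of two squares iff every prime p ≡ 3 (mod 4) appears to even power.
All primes ≡ 3 (mod 4) appear to even power.
Search a = 0, 1, 2, … for 884 - a² a perfect square: first hit at a = 10: 884 - 100 = 784 = 28².
884 = 10² + 28² = 100 + 784 ✓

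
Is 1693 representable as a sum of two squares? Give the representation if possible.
18² + 37² (a=18, b=37)

Factorization: 1693 = 1693
By Fermat: n is sum of two squares iff every prime p ≡ 3 (mod 4) appears to even power.
All primes ≡ 3 (mod 4) appear to even power.
Search a = 0, 1, 2, … for 1693 - a² a perfect square: first hit at a = 18: 1693 - 324 = 1369 = 37².
1693 = 18² + 37² = 324 + 1369 ✓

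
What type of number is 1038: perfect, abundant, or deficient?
abundant

Proper divisors of 1038: sum = 1 + 2 + 3 + 6 + 173 + 346 + 519 = 1050
Since 1050 > 1038, 1038 is abundant.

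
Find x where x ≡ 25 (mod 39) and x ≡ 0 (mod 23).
805

Using Chinese Remainder Theorem:
M = 39 × 23 = 897
M1 = 23, M2 = 39
y1 = 23^(-1) mod 39 = 17
y2 = 39^(-1) mod 23 = 13
x = (25×23×17 + 0×39×13) mod 897 = 805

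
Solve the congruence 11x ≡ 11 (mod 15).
x ≡ 1 (mod 15)

gcd(11, 15) = 1, which divides 11, so solutions exist.
Find 11^(-1) mod 15 by the extended Euclidean algorithm:
15 = 1 × 11 + 4  ⟹  4 = (1)·15 + (-1)·11
11 = 2 × 4 + 3  ⟹  3 = (-2)·15 + (3)·11
4 = 1 × 3 + 1  ⟹  1 = (3)·15 + (-4)·11
So (-4)·11 ≡ 1 (mod 15), i.e. 11^(-1) ≡ -4 ≡ 11 (mod 15).
x ≡ 11 × 11 = 121 ≡ 1 (mod 15).
Check: 11 × 1 = 11 ≡ 11 (mod 15).
Unique solution: x ≡ 1 (mod 15)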